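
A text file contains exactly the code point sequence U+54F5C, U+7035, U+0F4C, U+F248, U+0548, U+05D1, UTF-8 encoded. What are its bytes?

U+54F5C: 4-byte form → F1 94 BD 9C.
U+7035: 3-byte form → E7 80 B5.
U+0F4C: 3-byte form → E0 BD 8C.
U+F248: 3-byte form → EF 89 88.
U+0548: 2-byte form → D5 88.
U+05D1: 2-byte form → D7 91.
Concatenated (17 bytes): F1 94 BD 9C E7 80 B5 E0 BD 8C EF 89 88 D5 88 D7 91.

F1 94 BD 9C E7 80 B5 E0 BD 8C EF 89 88 D5 88 D7 91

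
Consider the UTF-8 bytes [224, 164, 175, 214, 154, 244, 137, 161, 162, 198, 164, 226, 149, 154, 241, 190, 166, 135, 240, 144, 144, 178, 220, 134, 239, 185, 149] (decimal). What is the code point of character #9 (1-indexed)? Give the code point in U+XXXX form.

Offset 0: leading byte 0xE0 = 11100000 → 3-byte char #1 = E0 A4 AF.
Offset 3: leading byte 0xD6 = 11010110 → 2-byte char #2 = D6 9A.
Offset 5: leading byte 0xF4 = 11110100 → 4-byte char #3 = F4 89 A1 A2.
Offset 9: leading byte 0xC6 = 11000110 → 2-byte char #4 = C6 A4.
Offset 11: leading byte 0xE2 = 11100010 → 3-byte char #5 = E2 95 9A.
Offset 14: leading byte 0xF1 = 11110001 → 4-byte char #6 = F1 BE A6 87.
Offset 18: leading byte 0xF0 = 11110000 → 4-byte char #7 = F0 90 90 B2.
Offset 22: leading byte 0xDC = 11011100 → 2-byte char #8 = DC 86.
Offset 24: leading byte 0xEF = 11101111 → 3-byte char #9 = EF B9 95.
Leading byte 0xEF = 11101111 matches 1110xxxx → 3-byte sequence.
Byte 1: 0xEF = 11101111, payload 1111 (4 bits).
Byte 2: 0xB9 = 10111001 (10xxxxxx ✓), payload 111001.
Byte 3: 0x95 = 10010101 (10xxxxxx ✓), payload 010101.
Concatenate: 1111111001010101 = 0xFE55 (16 bits → U+FE55).

U+FE55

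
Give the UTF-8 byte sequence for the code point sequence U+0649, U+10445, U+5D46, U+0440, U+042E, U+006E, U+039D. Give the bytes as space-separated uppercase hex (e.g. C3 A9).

D9 89 F0 90 91 85 E5 B5 86 D1 80 D0 AE 6E CE 9D

U+0649: 2-byte form → D9 89.
U+10445: 4-byte form → F0 90 91 85.
U+5D46: 3-byte form → E5 B5 86.
U+0440: 2-byte form → D1 80.
U+042E: 2-byte form → D0 AE.
U+006E: 1-byte form → 6E.
U+039D: 2-byte form → CE 9D.
Concatenated (16 bytes): D9 89 F0 90 91 85 E5 B5 86 D1 80 D0 AE 6E CE 9D.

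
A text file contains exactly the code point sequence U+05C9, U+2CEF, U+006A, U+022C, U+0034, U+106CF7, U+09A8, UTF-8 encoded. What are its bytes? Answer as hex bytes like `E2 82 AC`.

D7 89 E2 B3 AF 6A C8 AC 34 F4 86 B3 B7 E0 A6 A8

U+05C9: 2-byte form → D7 89.
U+2CEF: 3-byte form → E2 B3 AF.
U+006A: 1-byte form → 6A.
U+022C: 2-byte form → C8 AC.
U+0034: 1-byte form → 34.
U+106CF7: 4-byte form → F4 86 B3 B7.
U+09A8: 3-byte form → E0 A6 A8.
Concatenated (16 bytes): D7 89 E2 B3 AF 6A C8 AC 34 F4 86 B3 B7 E0 A6 A8.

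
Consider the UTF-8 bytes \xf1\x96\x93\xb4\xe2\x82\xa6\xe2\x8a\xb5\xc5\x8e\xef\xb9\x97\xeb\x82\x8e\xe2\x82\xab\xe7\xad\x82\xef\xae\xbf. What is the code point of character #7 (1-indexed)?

U+20AB

Offset 0: leading byte 0xF1 = 11110001 → 4-byte char #1 = F1 96 93 B4.
Offset 4: leading byte 0xE2 = 11100010 → 3-byte char #2 = E2 82 A6.
Offset 7: leading byte 0xE2 = 11100010 → 3-byte char #3 = E2 8A B5.
Offset 10: leading byte 0xC5 = 11000101 → 2-byte char #4 = C5 8E.
Offset 12: leading byte 0xEF = 11101111 → 3-byte char #5 = EF B9 97.
Offset 15: leading byte 0xEB = 11101011 → 3-byte char #6 = EB 82 8E.
Offset 18: leading byte 0xE2 = 11100010 → 3-byte char #7 = E2 82 AB.
Leading byte 0xE2 = 11100010 matches 1110xxxx → 3-byte sequence.
Byte 1: 0xE2 = 11100010, payload 0010 (4 bits).
Byte 2: 0x82 = 10000010 (10xxxxxx ✓), payload 000010.
Byte 3: 0xAB = 10101011 (10xxxxxx ✓), payload 101011.
Concatenate: 0010000010101011 = 0x20AB (16 bits → U+20AB).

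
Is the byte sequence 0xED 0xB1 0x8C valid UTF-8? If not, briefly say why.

Structurally a 3-byte sequence; payload = 0xDC4C.
But 0xDC4C is in U+D800–U+DFFF, the surrogate range. Surrogates are not Unicode scalar values and are forbidden in UTF-8.

invalid (encodes a surrogate (U+D800–U+DFFF))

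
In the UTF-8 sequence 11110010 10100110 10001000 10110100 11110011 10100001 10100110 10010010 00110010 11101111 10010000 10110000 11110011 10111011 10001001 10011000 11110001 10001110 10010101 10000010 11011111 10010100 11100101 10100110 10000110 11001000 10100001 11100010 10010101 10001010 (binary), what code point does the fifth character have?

Offset 0: leading byte 0xF2 = 11110010 → 4-byte char #1 = F2 A6 88 B4.
Offset 4: leading byte 0xF3 = 11110011 → 4-byte char #2 = F3 A1 A6 92.
Offset 8: leading byte 0x32 = 00110010 → 1-byte char #3 = 32.
Offset 9: leading byte 0xEF = 11101111 → 3-byte char #4 = EF 90 B0.
Offset 12: leading byte 0xF3 = 11110011 → 4-byte char #5 = F3 BB 89 98.
Leading byte 0xF3 = 11110011 matches 11110xxx → 4-byte sequence.
Byte 1: 0xF3 = 11110011, payload 011 (3 bits).
Byte 2: 0xBB = 10111011 (10xxxxxx ✓), payload 111011.
Byte 3: 0x89 = 10001001 (10xxxxxx ✓), payload 001001.
Byte 4: 0x98 = 10011000 (10xxxxxx ✓), payload 011000.
Concatenate: 011111011001001011000 = 0xFB258 (21 bits → U+FB258).

U+FB258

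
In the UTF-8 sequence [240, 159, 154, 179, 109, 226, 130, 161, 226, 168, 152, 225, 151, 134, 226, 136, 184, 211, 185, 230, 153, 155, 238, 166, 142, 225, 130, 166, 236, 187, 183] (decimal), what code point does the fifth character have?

Offset 0: leading byte 0xF0 = 11110000 → 4-byte char #1 = F0 9F 9A B3.
Offset 4: leading byte 0x6D = 01101101 → 1-byte char #2 = 6D.
Offset 5: leading byte 0xE2 = 11100010 → 3-byte char #3 = E2 82 A1.
Offset 8: leading byte 0xE2 = 11100010 → 3-byte char #4 = E2 A8 98.
Offset 11: leading byte 0xE1 = 11100001 → 3-byte char #5 = E1 97 86.
Leading byte 0xE1 = 11100001 matches 1110xxxx → 3-byte sequence.
Byte 1: 0xE1 = 11100001, payload 0001 (4 bits).
Byte 2: 0x97 = 10010111 (10xxxxxx ✓), payload 010111.
Byte 3: 0x86 = 10000110 (10xxxxxx ✓), payload 000110.
Concatenate: 0001010111000110 = 0x15C6 (16 bits → U+15C6).

U+15C6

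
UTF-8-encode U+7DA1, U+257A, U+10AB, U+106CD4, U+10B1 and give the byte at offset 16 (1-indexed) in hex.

1-indexed offset 16 is 0-indexed offset 15.
U+7DA1 → 3-byte form E7 B6 A1 at offsets 0–2.
U+257A → 3-byte form E2 95 BA at offsets 3–5.
U+10AB → 3-byte form E1 82 AB at offsets 6–8.
U+106CD4 → 4-byte form F4 86 B3 94 at offsets 9–12.
U+10B1 → 3-byte form E1 82 B1 at offsets 13–15.
Offset 15 falls in char 5's range; it's byte 3 of E1 82 B1 = 0xB1.

0xB1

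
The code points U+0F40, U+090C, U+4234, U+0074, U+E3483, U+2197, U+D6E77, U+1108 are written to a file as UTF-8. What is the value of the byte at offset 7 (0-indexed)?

U+0F40 → 3-byte form E0 BD 80 at offsets 0–2.
U+090C → 3-byte form E0 A4 8C at offsets 3–5.
U+4234 → 3-byte form E4 88 B4 at offsets 6–8.
Offset 7 falls in char 3's range; it's byte 2 of E4 88 B4 = 0x88.

0x88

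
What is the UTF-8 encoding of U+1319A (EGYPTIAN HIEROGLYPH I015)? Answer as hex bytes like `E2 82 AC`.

F0 93 86 9A

U+1319A = 0x1319A = 78234 decimal. In range U+10000–U+10FFFF → 4-byte form: 11110xxx 10xxxxxx 10xxxxxx 10xxxxxx.
Binary (21 bits): 000010011000110011010.
Split 3+6+6+6: 000 | 010011 | 000110 | 011010.
Byte 1: 11110000 = 0xF0.
Byte 2: 10010011 = 0x93.
Byte 3: 10000110 = 0x86.
Byte 4: 10011010 = 0x9A.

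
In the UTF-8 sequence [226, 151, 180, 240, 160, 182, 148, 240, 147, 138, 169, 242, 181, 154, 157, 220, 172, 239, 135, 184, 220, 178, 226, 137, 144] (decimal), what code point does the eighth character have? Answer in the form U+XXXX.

U+2250

Offset 0: leading byte 0xE2 = 11100010 → 3-byte char #1 = E2 97 B4.
Offset 3: leading byte 0xF0 = 11110000 → 4-byte char #2 = F0 A0 B6 94.
Offset 7: leading byte 0xF0 = 11110000 → 4-byte char #3 = F0 93 8A A9.
Offset 11: leading byte 0xF2 = 11110010 → 4-byte char #4 = F2 B5 9A 9D.
Offset 15: leading byte 0xDC = 11011100 → 2-byte char #5 = DC AC.
Offset 17: leading byte 0xEF = 11101111 → 3-byte char #6 = EF 87 B8.
Offset 20: leading byte 0xDC = 11011100 → 2-byte char #7 = DC B2.
Offset 22: leading byte 0xE2 = 11100010 → 3-byte char #8 = E2 89 90.
Leading byte 0xE2 = 11100010 matches 1110xxxx → 3-byte sequence.
Byte 1: 0xE2 = 11100010, payload 0010 (4 bits).
Byte 2: 0x89 = 10001001 (10xxxxxx ✓), payload 001001.
Byte 3: 0x90 = 10010000 (10xxxxxx ✓), payload 010000.
Concatenate: 0010001001010000 = 0x2250 (16 bits → U+2250).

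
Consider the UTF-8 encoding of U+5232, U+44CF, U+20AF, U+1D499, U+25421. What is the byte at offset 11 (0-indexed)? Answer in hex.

0x92

U+5232 → 3-byte form E5 88 B2 at offsets 0–2.
U+44CF → 3-byte form E4 93 8F at offsets 3–5.
U+20AF → 3-byte form E2 82 AF at offsets 6–8.
U+1D499 → 4-byte form F0 9D 92 99 at offsets 9–12.
Offset 11 falls in char 4's range; it's byte 3 of F0 9D 92 99 = 0x92.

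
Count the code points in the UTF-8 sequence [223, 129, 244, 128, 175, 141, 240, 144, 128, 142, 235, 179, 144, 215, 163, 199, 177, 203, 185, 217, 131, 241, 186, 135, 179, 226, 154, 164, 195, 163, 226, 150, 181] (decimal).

12

Byte at offset 0: 0xDF = 11011111 → 2-byte char (#1). Advance 2.
Byte at offset 2: 0xF4 = 11110100 → 4-byte char (#2). Advance 4.
Byte at offset 6: 0xF0 = 11110000 → 4-byte char (#3). Advance 4.
Byte at offset 10: 0xEB = 11101011 → 3-byte char (#4). Advance 3.
Byte at offset 13: 0xD7 = 11010111 → 2-byte char (#5). Advance 2.
Byte at offset 15: 0xC7 = 11000111 → 2-byte char (#6). Advance 2.
Byte at offset 17: 0xCB = 11001011 → 2-byte char (#7). Advance 2.
Byte at offset 19: 0xD9 = 11011001 → 2-byte char (#8). Advance 2.
Byte at offset 21: 0xF1 = 11110001 → 4-byte char (#9). Advance 4.
Byte at offset 25: 0xE2 = 11100010 → 3-byte char (#10). Advance 3.
Byte at offset 28: 0xC3 = 11000011 → 2-byte char (#11). Advance 2.
Byte at offset 30: 0xE2 = 11100010 → 3-byte char (#12). Advance 3.
Reached end at offset 33 after 12 code points.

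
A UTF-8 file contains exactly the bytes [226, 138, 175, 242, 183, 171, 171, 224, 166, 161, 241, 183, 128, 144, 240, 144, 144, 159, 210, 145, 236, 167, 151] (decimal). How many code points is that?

Byte at offset 0: 0xE2 = 11100010 → 3-byte char (#1). Advance 3.
Byte at offset 3: 0xF2 = 11110010 → 4-byte char (#2). Advance 4.
Byte at offset 7: 0xE0 = 11100000 → 3-byte char (#3). Advance 3.
Byte at offset 10: 0xF1 = 11110001 → 4-byte char (#4). Advance 4.
Byte at offset 14: 0xF0 = 11110000 → 4-byte char (#5). Advance 4.
Byte at offset 18: 0xD2 = 11010010 → 2-byte char (#6). Advance 2.
Byte at offset 20: 0xEC = 11101100 → 3-byte char (#7). Advance 3.
Reached end at offset 23 after 7 code points.

7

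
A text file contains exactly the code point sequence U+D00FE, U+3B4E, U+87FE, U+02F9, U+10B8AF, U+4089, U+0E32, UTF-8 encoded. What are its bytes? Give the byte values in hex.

U+D00FE: 4-byte form → F3 90 83 BE.
U+3B4E: 3-byte form → E3 AD 8E.
U+87FE: 3-byte form → E8 9F BE.
U+02F9: 2-byte form → CB B9.
U+10B8AF: 4-byte form → F4 8B A2 AF.
U+4089: 3-byte form → E4 82 89.
U+0E32: 3-byte form → E0 B8 B2.
Concatenated (22 bytes): F3 90 83 BE E3 AD 8E E8 9F BE CB B9 F4 8B A2 AF E4 82 89 E0 B8 B2.

F3 90 83 BE E3 AD 8E E8 9F BE CB B9 F4 8B A2 AF E4 82 89 E0 B8 B2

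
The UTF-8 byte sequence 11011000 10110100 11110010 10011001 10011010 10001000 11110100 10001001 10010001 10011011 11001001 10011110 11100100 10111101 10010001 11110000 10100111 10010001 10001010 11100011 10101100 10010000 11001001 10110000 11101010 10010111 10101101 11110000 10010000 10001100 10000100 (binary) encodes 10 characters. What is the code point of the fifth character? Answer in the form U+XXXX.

Offset 0: leading byte 0xD8 = 11011000 → 2-byte char #1 = D8 B4.
Offset 2: leading byte 0xF2 = 11110010 → 4-byte char #2 = F2 99 9A 88.
Offset 6: leading byte 0xF4 = 11110100 → 4-byte char #3 = F4 89 91 9B.
Offset 10: leading byte 0xC9 = 11001001 → 2-byte char #4 = C9 9E.
Offset 12: leading byte 0xE4 = 11100100 → 3-byte char #5 = E4 BD 91.
Leading byte 0xE4 = 11100100 matches 1110xxxx → 3-byte sequence.
Byte 1: 0xE4 = 11100100, payload 0100 (4 bits).
Byte 2: 0xBD = 10111101 (10xxxxxx ✓), payload 111101.
Byte 3: 0x91 = 10010001 (10xxxxxx ✓), payload 010001.
Concatenate: 0100111101010001 = 0x4F51 (16 bits → U+4F51).

U+4F51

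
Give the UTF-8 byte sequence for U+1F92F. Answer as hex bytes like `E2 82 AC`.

F0 9F A4 AF

U+1F92F = 0x1F92F = 129327 decimal. In range U+10000–U+10FFFF → 4-byte form: 11110xxx 10xxxxxx 10xxxxxx 10xxxxxx.
Binary (21 bits): 000011111100100101111.
Split 3+6+6+6: 000 | 011111 | 100100 | 101111.
Byte 1: 11110000 = 0xF0.
Byte 2: 10011111 = 0x9F.
Byte 3: 10100100 = 0xA4.
Byte 4: 10101111 = 0xAF.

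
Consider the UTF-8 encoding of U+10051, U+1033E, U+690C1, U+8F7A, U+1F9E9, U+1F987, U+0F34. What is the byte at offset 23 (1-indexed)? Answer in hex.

1-indexed offset 23 is 0-indexed offset 22.
U+10051 → 4-byte form F0 90 81 91 at offsets 0–3.
U+1033E → 4-byte form F0 90 8C BE at offsets 4–7.
U+690C1 → 4-byte form F1 A9 83 81 at offsets 8–11.
U+8F7A → 3-byte form E8 BD BA at offsets 12–14.
U+1F9E9 → 4-byte form F0 9F A7 A9 at offsets 15–18.
U+1F987 → 4-byte form F0 9F A6 87 at offsets 19–22.
Offset 22 falls in char 6's range; it's byte 4 of F0 9F A6 87 = 0x87.

0x87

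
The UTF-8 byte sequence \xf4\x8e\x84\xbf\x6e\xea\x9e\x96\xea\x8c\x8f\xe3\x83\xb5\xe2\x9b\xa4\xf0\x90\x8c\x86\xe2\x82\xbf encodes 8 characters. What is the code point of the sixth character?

U+26E4

Offset 0: leading byte 0xF4 = 11110100 → 4-byte char #1 = F4 8E 84 BF.
Offset 4: leading byte 0x6E = 01101110 → 1-byte char #2 = 6E.
Offset 5: leading byte 0xEA = 11101010 → 3-byte char #3 = EA 9E 96.
Offset 8: leading byte 0xEA = 11101010 → 3-byte char #4 = EA 8C 8F.
Offset 11: leading byte 0xE3 = 11100011 → 3-byte char #5 = E3 83 B5.
Offset 14: leading byte 0xE2 = 11100010 → 3-byte char #6 = E2 9B A4.
Leading byte 0xE2 = 11100010 matches 1110xxxx → 3-byte sequence.
Byte 1: 0xE2 = 11100010, payload 0010 (4 bits).
Byte 2: 0x9B = 10011011 (10xxxxxx ✓), payload 011011.
Byte 3: 0xA4 = 10100100 (10xxxxxx ✓), payload 100100.
Concatenate: 0010011011100100 = 0x26E4 (16 bits → U+26E4).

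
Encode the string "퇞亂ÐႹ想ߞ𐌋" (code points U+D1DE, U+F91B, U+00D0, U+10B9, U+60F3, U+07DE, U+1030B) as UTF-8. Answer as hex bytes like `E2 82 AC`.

ED 87 9E EF A4 9B C3 90 E1 82 B9 E6 83 B3 DF 9E F0 90 8C 8B

U+D1DE: 3-byte form → ED 87 9E.
U+F91B: 3-byte form → EF A4 9B.
U+00D0: 2-byte form → C3 90.
U+10B9: 3-byte form → E1 82 B9.
U+60F3: 3-byte form → E6 83 B3.
U+07DE: 2-byte form → DF 9E.
U+1030B: 4-byte form → F0 90 8C 8B.
Concatenated (20 bytes): ED 87 9E EF A4 9B C3 90 E1 82 B9 E6 83 B3 DF 9E F0 90 8C 8B.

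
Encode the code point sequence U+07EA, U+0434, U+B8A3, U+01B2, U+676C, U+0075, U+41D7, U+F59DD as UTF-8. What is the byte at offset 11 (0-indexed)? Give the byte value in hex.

U+07EA → 2-byte form DF AA at offsets 0–1.
U+0434 → 2-byte form D0 B4 at offsets 2–3.
U+B8A3 → 3-byte form EB A2 A3 at offsets 4–6.
U+01B2 → 2-byte form C6 B2 at offsets 7–8.
U+676C → 3-byte form E6 9D AC at offsets 9–11.
Offset 11 falls in char 5's range; it's byte 3 of E6 9D AC = 0xAC.

0xAC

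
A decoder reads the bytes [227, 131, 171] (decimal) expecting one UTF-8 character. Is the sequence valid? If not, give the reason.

valid

Leading byte 0xE3 = 11100011 → 3-byte form.
Continuation bytes 0x83=10000011, 0xAB=10101011 all match 10xxxxxx.
Decoded value 0x30EB is ≥ 0x800 (shortest form) and not a surrogate.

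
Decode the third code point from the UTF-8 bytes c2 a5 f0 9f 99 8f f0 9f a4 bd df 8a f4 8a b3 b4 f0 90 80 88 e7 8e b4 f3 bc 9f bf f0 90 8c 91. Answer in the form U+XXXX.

U+1F93D

Offset 0: leading byte 0xC2 = 11000010 → 2-byte char #1 = C2 A5.
Offset 2: leading byte 0xF0 = 11110000 → 4-byte char #2 = F0 9F 99 8F.
Offset 6: leading byte 0xF0 = 11110000 → 4-byte char #3 = F0 9F A4 BD.
Leading byte 0xF0 = 11110000 matches 11110xxx → 4-byte sequence.
Byte 1: 0xF0 = 11110000, payload 000 (3 bits).
Byte 2: 0x9F = 10011111 (10xxxxxx ✓), payload 011111.
Byte 3: 0xA4 = 10100100 (10xxxxxx ✓), payload 100100.
Byte 4: 0xBD = 10111101 (10xxxxxx ✓), payload 111101.
Concatenate: 000011111100100111101 = 0x1F93D (21 bits → U+1F93D).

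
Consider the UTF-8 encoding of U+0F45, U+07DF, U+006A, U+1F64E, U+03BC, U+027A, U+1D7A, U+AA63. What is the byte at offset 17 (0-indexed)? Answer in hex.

0xEA

U+0F45 → 3-byte form E0 BD 85 at offsets 0–2.
U+07DF → 2-byte form DF 9F at offsets 3–4.
U+006A → 1-byte form 6A at offsets 5–5.
U+1F64E → 4-byte form F0 9F 99 8E at offsets 6–9.
U+03BC → 2-byte form CE BC at offsets 10–11.
U+027A → 2-byte form C9 BA at offsets 12–13.
U+1D7A → 3-byte form E1 B5 BA at offsets 14–16.
U+AA63 → 3-byte form EA A9 A3 at offsets 17–19.
Offset 17 falls in char 8's range; it's byte 1 of EA A9 A3 = 0xEA.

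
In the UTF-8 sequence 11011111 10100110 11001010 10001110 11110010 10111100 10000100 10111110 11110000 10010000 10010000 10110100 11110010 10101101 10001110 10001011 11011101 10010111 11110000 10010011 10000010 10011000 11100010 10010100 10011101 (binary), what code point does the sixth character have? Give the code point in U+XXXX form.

U+0757

Offset 0: leading byte 0xDF = 11011111 → 2-byte char #1 = DF A6.
Offset 2: leading byte 0xCA = 11001010 → 2-byte char #2 = CA 8E.
Offset 4: leading byte 0xF2 = 11110010 → 4-byte char #3 = F2 BC 84 BE.
Offset 8: leading byte 0xF0 = 11110000 → 4-byte char #4 = F0 90 90 B4.
Offset 12: leading byte 0xF2 = 11110010 → 4-byte char #5 = F2 AD 8E 8B.
Offset 16: leading byte 0xDD = 11011101 → 2-byte char #6 = DD 97.
Leading byte 0xDD = 11011101 matches 110xxxxx → 2-byte sequence.
Byte 1: 0xDD = 11011101, payload 11101 (5 bits).
Byte 2: 0x97 = 10010111 (10xxxxxx ✓), payload 010111.
Concatenate: 11101010111 = 0x757 (11 bits → U+0757).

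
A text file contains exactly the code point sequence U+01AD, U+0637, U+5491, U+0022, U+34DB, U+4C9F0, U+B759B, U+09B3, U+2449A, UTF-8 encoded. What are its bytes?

U+01AD: 2-byte form → C6 AD.
U+0637: 2-byte form → D8 B7.
U+5491: 3-byte form → E5 92 91.
U+0022: 1-byte form → 22.
U+34DB: 3-byte form → E3 93 9B.
U+4C9F0: 4-byte form → F1 8C A7 B0.
U+B759B: 4-byte form → F2 B7 96 9B.
U+09B3: 3-byte form → E0 A6 B3.
U+2449A: 4-byte form → F0 A4 92 9A.
Concatenated (26 bytes): C6 AD D8 B7 E5 92 91 22 E3 93 9B F1 8C A7 B0 F2 B7 96 9B E0 A6 B3 F0 A4 92 9A.

C6 AD D8 B7 E5 92 91 22 E3 93 9B F1 8C A7 B0 F2 B7 96 9B E0 A6 B3 F0 A4 92 9A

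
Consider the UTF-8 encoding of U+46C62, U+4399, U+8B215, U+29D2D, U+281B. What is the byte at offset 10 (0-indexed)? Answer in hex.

U+46C62 → 4-byte form F1 86 B1 A2 at offsets 0–3.
U+4399 → 3-byte form E4 8E 99 at offsets 4–6.
U+8B215 → 4-byte form F2 8B 88 95 at offsets 7–10.
Offset 10 falls in char 3's range; it's byte 4 of F2 8B 88 95 = 0x95.

0x95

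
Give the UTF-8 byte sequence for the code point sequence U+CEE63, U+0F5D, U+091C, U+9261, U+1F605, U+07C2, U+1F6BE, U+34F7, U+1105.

F3 8E B9 A3 E0 BD 9D E0 A4 9C E9 89 A1 F0 9F 98 85 DF 82 F0 9F 9A BE E3 93 B7 E1 84 85

U+CEE63: 4-byte form → F3 8E B9 A3.
U+0F5D: 3-byte form → E0 BD 9D.
U+091C: 3-byte form → E0 A4 9C.
U+9261: 3-byte form → E9 89 A1.
U+1F605: 4-byte form → F0 9F 98 85.
U+07C2: 2-byte form → DF 82.
U+1F6BE: 4-byte form → F0 9F 9A BE.
U+34F7: 3-byte form → E3 93 B7.
U+1105: 3-byte form → E1 84 85.
Concatenated (29 bytes): F3 8E B9 A3 E0 BD 9D E0 A4 9C E9 89 A1 F0 9F 98 85 DF 82 F0 9F 9A BE E3 93 B7 E1 84 85.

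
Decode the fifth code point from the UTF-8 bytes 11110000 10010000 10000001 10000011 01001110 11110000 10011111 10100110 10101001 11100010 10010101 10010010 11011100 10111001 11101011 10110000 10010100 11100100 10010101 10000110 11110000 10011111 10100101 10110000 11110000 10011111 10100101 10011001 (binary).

U+0739

Offset 0: leading byte 0xF0 = 11110000 → 4-byte char #1 = F0 90 81 83.
Offset 4: leading byte 0x4E = 01001110 → 1-byte char #2 = 4E.
Offset 5: leading byte 0xF0 = 11110000 → 4-byte char #3 = F0 9F A6 A9.
Offset 9: leading byte 0xE2 = 11100010 → 3-byte char #4 = E2 95 92.
Offset 12: leading byte 0xDC = 11011100 → 2-byte char #5 = DC B9.
Leading byte 0xDC = 11011100 matches 110xxxxx → 2-byte sequence.
Byte 1: 0xDC = 11011100, payload 11100 (5 bits).
Byte 2: 0xB9 = 10111001 (10xxxxxx ✓), payload 111001.
Concatenate: 11100111001 = 0x739 (11 bits → U+0739).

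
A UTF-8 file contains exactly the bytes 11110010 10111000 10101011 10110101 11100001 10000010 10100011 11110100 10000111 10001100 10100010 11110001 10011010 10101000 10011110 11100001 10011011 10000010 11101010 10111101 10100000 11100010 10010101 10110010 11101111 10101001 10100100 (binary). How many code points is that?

Byte at offset 0: 0xF2 = 11110010 → 4-byte char (#1). Advance 4.
Byte at offset 4: 0xE1 = 11100001 → 3-byte char (#2). Advance 3.
Byte at offset 7: 0xF4 = 11110100 → 4-byte char (#3). Advance 4.
Byte at offset 11: 0xF1 = 11110001 → 4-byte char (#4). Advance 4.
Byte at offset 15: 0xE1 = 11100001 → 3-byte char (#5). Advance 3.
Byte at offset 18: 0xEA = 11101010 → 3-byte char (#6). Advance 3.
Byte at offset 21: 0xE2 = 11100010 → 3-byte char (#7). Advance 3.
Byte at offset 24: 0xEF = 11101111 → 3-byte char (#8). Advance 3.
Reached end at offset 27 after 8 code points.

8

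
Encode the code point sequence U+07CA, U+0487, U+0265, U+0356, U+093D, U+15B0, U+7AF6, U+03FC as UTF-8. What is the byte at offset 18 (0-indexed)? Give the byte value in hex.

0xBC

U+07CA → 2-byte form DF 8A at offsets 0–1.
U+0487 → 2-byte form D2 87 at offsets 2–3.
U+0265 → 2-byte form C9 A5 at offsets 4–5.
U+0356 → 2-byte form CD 96 at offsets 6–7.
U+093D → 3-byte form E0 A4 BD at offsets 8–10.
U+15B0 → 3-byte form E1 96 B0 at offsets 11–13.
U+7AF6 → 3-byte form E7 AB B6 at offsets 14–16.
U+03FC → 2-byte form CF BC at offsets 17–18.
Offset 18 falls in char 8's range; it's byte 2 of CF BC = 0xBC.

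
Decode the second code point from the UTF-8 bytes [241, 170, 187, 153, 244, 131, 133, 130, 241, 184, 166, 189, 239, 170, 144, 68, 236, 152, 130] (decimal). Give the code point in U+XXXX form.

Offset 0: leading byte 0xF1 = 11110001 → 4-byte char #1 = F1 AA BB 99.
Offset 4: leading byte 0xF4 = 11110100 → 4-byte char #2 = F4 83 85 82.
Leading byte 0xF4 = 11110100 matches 11110xxx → 4-byte sequence.
Byte 1: 0xF4 = 11110100, payload 100 (3 bits).
Byte 2: 0x83 = 10000011 (10xxxxxx ✓), payload 000011.
Byte 3: 0x85 = 10000101 (10xxxxxx ✓), payload 000101.
Byte 4: 0x82 = 10000010 (10xxxxxx ✓), payload 000010.
Concatenate: 100000011000101000010 = 0x103142 (21 bits → U+103142).

U+103142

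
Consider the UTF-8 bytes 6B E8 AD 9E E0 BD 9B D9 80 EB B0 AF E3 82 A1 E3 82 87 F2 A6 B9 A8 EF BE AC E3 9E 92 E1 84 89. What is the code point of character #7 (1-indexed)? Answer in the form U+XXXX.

U+3087

Offset 0: leading byte 0x6B = 01101011 → 1-byte char #1 = 6B.
Offset 1: leading byte 0xE8 = 11101000 → 3-byte char #2 = E8 AD 9E.
Offset 4: leading byte 0xE0 = 11100000 → 3-byte char #3 = E0 BD 9B.
Offset 7: leading byte 0xD9 = 11011001 → 2-byte char #4 = D9 80.
Offset 9: leading byte 0xEB = 11101011 → 3-byte char #5 = EB B0 AF.
Offset 12: leading byte 0xE3 = 11100011 → 3-byte char #6 = E3 82 A1.
Offset 15: leading byte 0xE3 = 11100011 → 3-byte char #7 = E3 82 87.
Leading byte 0xE3 = 11100011 matches 1110xxxx → 3-byte sequence.
Byte 1: 0xE3 = 11100011, payload 0011 (4 bits).
Byte 2: 0x82 = 10000010 (10xxxxxx ✓), payload 000010.
Byte 3: 0x87 = 10000111 (10xxxxxx ✓), payload 000111.
Concatenate: 0011000010000111 = 0x3087 (16 bits → U+3087).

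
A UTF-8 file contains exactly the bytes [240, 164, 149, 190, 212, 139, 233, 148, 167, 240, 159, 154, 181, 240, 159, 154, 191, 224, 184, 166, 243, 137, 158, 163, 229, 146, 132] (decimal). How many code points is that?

8

Byte at offset 0: 0xF0 = 11110000 → 4-byte char (#1). Advance 4.
Byte at offset 4: 0xD4 = 11010100 → 2-byte char (#2). Advance 2.
Byte at offset 6: 0xE9 = 11101001 → 3-byte char (#3). Advance 3.
Byte at offset 9: 0xF0 = 11110000 → 4-byte char (#4). Advance 4.
Byte at offset 13: 0xF0 = 11110000 → 4-byte char (#5). Advance 4.
Byte at offset 17: 0xE0 = 11100000 → 3-byte char (#6). Advance 3.
Byte at offset 20: 0xF3 = 11110011 → 4-byte char (#7). Advance 4.
Byte at offset 24: 0xE5 = 11100101 → 3-byte char (#8). Advance 3.
Reached end at offset 27 after 8 code points.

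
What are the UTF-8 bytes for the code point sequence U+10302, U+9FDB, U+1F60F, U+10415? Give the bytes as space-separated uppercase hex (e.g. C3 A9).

U+10302: 4-byte form → F0 90 8C 82.
U+9FDB: 3-byte form → E9 BF 9B.
U+1F60F: 4-byte form → F0 9F 98 8F.
U+10415: 4-byte form → F0 90 90 95.
Concatenated (15 bytes): F0 90 8C 82 E9 BF 9B F0 9F 98 8F F0 90 90 95.

F0 90 8C 82 E9 BF 9B F0 9F 98 8F F0 90 90 95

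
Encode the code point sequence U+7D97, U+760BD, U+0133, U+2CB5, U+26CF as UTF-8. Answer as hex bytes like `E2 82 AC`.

U+7D97: 3-byte form → E7 B6 97.
U+760BD: 4-byte form → F1 B6 82 BD.
U+0133: 2-byte form → C4 B3.
U+2CB5: 3-byte form → E2 B2 B5.
U+26CF: 3-byte form → E2 9B 8F.
Concatenated (15 bytes): E7 B6 97 F1 B6 82 BD C4 B3 E2 B2 B5 E2 9B 8F.

E7 B6 97 F1 B6 82 BD C4 B3 E2 B2 B5 E2 9B 8F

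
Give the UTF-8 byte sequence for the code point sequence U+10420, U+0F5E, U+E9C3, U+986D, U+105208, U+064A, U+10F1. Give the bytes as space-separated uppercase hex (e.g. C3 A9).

U+10420: 4-byte form → F0 90 90 A0.
U+0F5E: 3-byte form → E0 BD 9E.
U+E9C3: 3-byte form → EE A7 83.
U+986D: 3-byte form → E9 A1 AD.
U+105208: 4-byte form → F4 85 88 88.
U+064A: 2-byte form → D9 8A.
U+10F1: 3-byte form → E1 83 B1.
Concatenated (22 bytes): F0 90 90 A0 E0 BD 9E EE A7 83 E9 A1 AD F4 85 88 88 D9 8A E1 83 B1.

F0 90 90 A0 E0 BD 9E EE A7 83 E9 A1 AD F4 85 88 88 D9 8A E1 83 B1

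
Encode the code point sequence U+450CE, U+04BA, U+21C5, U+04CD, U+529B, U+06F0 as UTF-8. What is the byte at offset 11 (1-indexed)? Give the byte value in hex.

0x8D

1-indexed offset 11 is 0-indexed offset 10.
U+450CE → 4-byte form F1 85 83 8E at offsets 0–3.
U+04BA → 2-byte form D2 BA at offsets 4–5.
U+21C5 → 3-byte form E2 87 85 at offsets 6–8.
U+04CD → 2-byte form D3 8D at offsets 9–10.
Offset 10 falls in char 4's range; it's byte 2 of D3 8D = 0x8D.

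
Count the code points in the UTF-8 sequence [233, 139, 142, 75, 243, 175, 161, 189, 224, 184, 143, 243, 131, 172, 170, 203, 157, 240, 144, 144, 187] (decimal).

7

Byte at offset 0: 0xE9 = 11101001 → 3-byte char (#1). Advance 3.
Byte at offset 3: 0x4B = 01001011 → 1-byte char (#2). Advance 1.
Byte at offset 4: 0xF3 = 11110011 → 4-byte char (#3). Advance 4.
Byte at offset 8: 0xE0 = 11100000 → 3-byte char (#4). Advance 3.
Byte at offset 11: 0xF3 = 11110011 → 4-byte char (#5). Advance 4.
Byte at offset 15: 0xCB = 11001011 → 2-byte char (#6). Advance 2.
Byte at offset 17: 0xF0 = 11110000 → 4-byte char (#7). Advance 4.
Reached end at offset 21 after 7 code points.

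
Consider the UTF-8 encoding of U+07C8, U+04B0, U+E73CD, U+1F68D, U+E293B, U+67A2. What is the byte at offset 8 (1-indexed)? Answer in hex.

0x8D

1-indexed offset 8 is 0-indexed offset 7.
U+07C8 → 2-byte form DF 88 at offsets 0–1.
U+04B0 → 2-byte form D2 B0 at offsets 2–3.
U+E73CD → 4-byte form F3 A7 8F 8D at offsets 4–7.
Offset 7 falls in char 3's range; it's byte 4 of F3 A7 8F 8D = 0x8D.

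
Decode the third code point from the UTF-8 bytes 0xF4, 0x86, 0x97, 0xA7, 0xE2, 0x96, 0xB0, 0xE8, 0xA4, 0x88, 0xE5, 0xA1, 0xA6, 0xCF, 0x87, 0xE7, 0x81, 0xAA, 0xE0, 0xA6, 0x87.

Offset 0: leading byte 0xF4 = 11110100 → 4-byte char #1 = F4 86 97 A7.
Offset 4: leading byte 0xE2 = 11100010 → 3-byte char #2 = E2 96 B0.
Offset 7: leading byte 0xE8 = 11101000 → 3-byte char #3 = E8 A4 88.
Leading byte 0xE8 = 11101000 matches 1110xxxx → 3-byte sequence.
Byte 1: 0xE8 = 11101000, payload 1000 (4 bits).
Byte 2: 0xA4 = 10100100 (10xxxxxx ✓), payload 100100.
Byte 3: 0x88 = 10001000 (10xxxxxx ✓), payload 001000.
Concatenate: 1000100100001000 = 0x8908 (16 bits → U+8908).

U+8908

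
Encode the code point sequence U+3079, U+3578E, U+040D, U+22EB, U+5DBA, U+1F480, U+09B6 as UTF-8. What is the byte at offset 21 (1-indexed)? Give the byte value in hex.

1-indexed offset 21 is 0-indexed offset 20.
U+3079 → 3-byte form E3 81 B9 at offsets 0–2.
U+3578E → 4-byte form F0 B5 9E 8E at offsets 3–6.
U+040D → 2-byte form D0 8D at offsets 7–8.
U+22EB → 3-byte form E2 8B AB at offsets 9–11.
U+5DBA → 3-byte form E5 B6 BA at offsets 12–14.
U+1F480 → 4-byte form F0 9F 92 80 at offsets 15–18.
U+09B6 → 3-byte form E0 A6 B6 at offsets 19–21.
Offset 20 falls in char 7's range; it's byte 2 of E0 A6 B6 = 0xA6.

0xA6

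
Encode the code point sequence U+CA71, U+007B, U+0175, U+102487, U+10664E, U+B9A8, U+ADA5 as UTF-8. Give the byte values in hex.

EC A9 B1 7B C5 B5 F4 82 92 87 F4 86 99 8E EB A6 A8 EA B6 A5

U+CA71: 3-byte form → EC A9 B1.
U+007B: 1-byte form → 7B.
U+0175: 2-byte form → C5 B5.
U+102487: 4-byte form → F4 82 92 87.
U+10664E: 4-byte form → F4 86 99 8E.
U+B9A8: 3-byte form → EB A6 A8.
U+ADA5: 3-byte form → EA B6 A5.
Concatenated (20 bytes): EC A9 B1 7B C5 B5 F4 82 92 87 F4 86 99 8E EB A6 A8 EA B6 A5.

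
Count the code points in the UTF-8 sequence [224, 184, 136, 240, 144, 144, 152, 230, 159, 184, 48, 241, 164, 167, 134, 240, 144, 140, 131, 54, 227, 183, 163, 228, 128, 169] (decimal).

9

Byte at offset 0: 0xE0 = 11100000 → 3-byte char (#1). Advance 3.
Byte at offset 3: 0xF0 = 11110000 → 4-byte char (#2). Advance 4.
Byte at offset 7: 0xE6 = 11100110 → 3-byte char (#3). Advance 3.
Byte at offset 10: 0x30 = 00110000 → 1-byte char (#4). Advance 1.
Byte at offset 11: 0xF1 = 11110001 → 4-byte char (#5). Advance 4.
Byte at offset 15: 0xF0 = 11110000 → 4-byte char (#6). Advance 4.
Byte at offset 19: 0x36 = 00110110 → 1-byte char (#7). Advance 1.
Byte at offset 20: 0xE3 = 11100011 → 3-byte char (#8). Advance 3.
Byte at offset 23: 0xE4 = 11100100 → 3-byte char (#9). Advance 3.
Reached end at offset 26 after 9 code points.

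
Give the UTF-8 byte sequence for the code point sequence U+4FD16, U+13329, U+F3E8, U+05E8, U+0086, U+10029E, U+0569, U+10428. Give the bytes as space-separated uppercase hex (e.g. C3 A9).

F1 8F B4 96 F0 93 8C A9 EF 8F A8 D7 A8 C2 86 F4 80 8A 9E D5 A9 F0 90 90 A8

U+4FD16: 4-byte form → F1 8F B4 96.
U+13329: 4-byte form → F0 93 8C A9.
U+F3E8: 3-byte form → EF 8F A8.
U+05E8: 2-byte form → D7 A8.
U+0086: 2-byte form → C2 86.
U+10029E: 4-byte form → F4 80 8A 9E.
U+0569: 2-byte form → D5 A9.
U+10428: 4-byte form → F0 90 90 A8.
Concatenated (25 bytes): F1 8F B4 96 F0 93 8C A9 EF 8F A8 D7 A8 C2 86 F4 80 8A 9E D5 A9 F0 90 90 A8.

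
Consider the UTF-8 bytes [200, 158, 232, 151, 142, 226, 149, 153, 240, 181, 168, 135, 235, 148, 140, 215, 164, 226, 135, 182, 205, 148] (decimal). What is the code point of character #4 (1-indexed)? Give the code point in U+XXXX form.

Offset 0: leading byte 0xC8 = 11001000 → 2-byte char #1 = C8 9E.
Offset 2: leading byte 0xE8 = 11101000 → 3-byte char #2 = E8 97 8E.
Offset 5: leading byte 0xE2 = 11100010 → 3-byte char #3 = E2 95 99.
Offset 8: leading byte 0xF0 = 11110000 → 4-byte char #4 = F0 B5 A8 87.
Leading byte 0xF0 = 11110000 matches 11110xxx → 4-byte sequence.
Byte 1: 0xF0 = 11110000, payload 000 (3 bits).
Byte 2: 0xB5 = 10110101 (10xxxxxx ✓), payload 110101.
Byte 3: 0xA8 = 10101000 (10xxxxxx ✓), payload 101000.
Byte 4: 0x87 = 10000111 (10xxxxxx ✓), payload 000111.
Concatenate: 000110101101000000111 = 0x35A07 (21 bits → U+35A07).

U+35A07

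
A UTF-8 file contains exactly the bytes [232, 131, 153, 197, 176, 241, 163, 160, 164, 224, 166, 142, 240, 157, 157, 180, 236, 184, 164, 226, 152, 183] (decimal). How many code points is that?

Byte at offset 0: 0xE8 = 11101000 → 3-byte char (#1). Advance 3.
Byte at offset 3: 0xC5 = 11000101 → 2-byte char (#2). Advance 2.
Byte at offset 5: 0xF1 = 11110001 → 4-byte char (#3). Advance 4.
Byte at offset 9: 0xE0 = 11100000 → 3-byte char (#4). Advance 3.
Byte at offset 12: 0xF0 = 11110000 → 4-byte char (#5). Advance 4.
Byte at offset 16: 0xEC = 11101100 → 3-byte char (#6). Advance 3.
Byte at offset 19: 0xE2 = 11100010 → 3-byte char (#7). Advance 3.
Reached end at offset 22 after 7 code points.

7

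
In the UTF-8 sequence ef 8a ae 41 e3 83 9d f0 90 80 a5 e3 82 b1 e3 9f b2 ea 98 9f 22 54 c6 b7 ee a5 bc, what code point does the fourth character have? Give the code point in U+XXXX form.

U+10025

Offset 0: leading byte 0xEF = 11101111 → 3-byte char #1 = EF 8A AE.
Offset 3: leading byte 0x41 = 01000001 → 1-byte char #2 = 41.
Offset 4: leading byte 0xE3 = 11100011 → 3-byte char #3 = E3 83 9D.
Offset 7: leading byte 0xF0 = 11110000 → 4-byte char #4 = F0 90 80 A5.
Leading byte 0xF0 = 11110000 matches 11110xxx → 4-byte sequence.
Byte 1: 0xF0 = 11110000, payload 000 (3 bits).
Byte 2: 0x90 = 10010000 (10xxxxxx ✓), payload 010000.
Byte 3: 0x80 = 10000000 (10xxxxxx ✓), payload 000000.
Byte 4: 0xA5 = 10100101 (10xxxxxx ✓), payload 100101.
Concatenate: 000010000000000100101 = 0x10025 (21 bits → U+10025).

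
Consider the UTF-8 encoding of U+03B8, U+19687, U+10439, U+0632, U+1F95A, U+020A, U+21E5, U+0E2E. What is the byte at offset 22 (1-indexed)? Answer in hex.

0xE0

1-indexed offset 22 is 0-indexed offset 21.
U+03B8 → 2-byte form CE B8 at offsets 0–1.
U+19687 → 4-byte form F0 99 9A 87 at offsets 2–5.
U+10439 → 4-byte form F0 90 90 B9 at offsets 6–9.
U+0632 → 2-byte form D8 B2 at offsets 10–11.
U+1F95A → 4-byte form F0 9F A5 9A at offsets 12–15.
U+020A → 2-byte form C8 8A at offsets 16–17.
U+21E5 → 3-byte form E2 87 A5 at offsets 18–20.
U+0E2E → 3-byte form E0 B8 AE at offsets 21–23.
Offset 21 falls in char 8's range; it's byte 1 of E0 B8 AE = 0xE0.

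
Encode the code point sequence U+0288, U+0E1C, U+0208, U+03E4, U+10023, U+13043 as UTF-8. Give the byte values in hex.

CA 88 E0 B8 9C C8 88 CF A4 F0 90 80 A3 F0 93 81 83

U+0288: 2-byte form → CA 88.
U+0E1C: 3-byte form → E0 B8 9C.
U+0208: 2-byte form → C8 88.
U+03E4: 2-byte form → CF A4.
U+10023: 4-byte form → F0 90 80 A3.
U+13043: 4-byte form → F0 93 81 83.
Concatenated (17 bytes): CA 88 E0 B8 9C C8 88 CF A4 F0 90 80 A3 F0 93 81 83.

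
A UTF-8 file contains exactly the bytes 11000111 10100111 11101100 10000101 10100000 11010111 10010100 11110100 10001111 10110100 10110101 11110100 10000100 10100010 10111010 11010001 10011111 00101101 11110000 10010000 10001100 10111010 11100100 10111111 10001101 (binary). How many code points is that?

9

Byte at offset 0: 0xC7 = 11000111 → 2-byte char (#1). Advance 2.
Byte at offset 2: 0xEC = 11101100 → 3-byte char (#2). Advance 3.
Byte at offset 5: 0xD7 = 11010111 → 2-byte char (#3). Advance 2.
Byte at offset 7: 0xF4 = 11110100 → 4-byte char (#4). Advance 4.
Byte at offset 11: 0xF4 = 11110100 → 4-byte char (#5). Advance 4.
Byte at offset 15: 0xD1 = 11010001 → 2-byte char (#6). Advance 2.
Byte at offset 17: 0x2D = 00101101 → 1-byte char (#7). Advance 1.
Byte at offset 18: 0xF0 = 11110000 → 4-byte char (#8). Advance 4.
Byte at offset 22: 0xE4 = 11100100 → 3-byte char (#9). Advance 3.
Reached end at offset 25 after 9 code points.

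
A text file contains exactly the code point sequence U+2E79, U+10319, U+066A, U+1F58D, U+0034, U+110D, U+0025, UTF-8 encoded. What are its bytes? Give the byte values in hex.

U+2E79: 3-byte form → E2 B9 B9.
U+10319: 4-byte form → F0 90 8C 99.
U+066A: 2-byte form → D9 AA.
U+1F58D: 4-byte form → F0 9F 96 8D.
U+0034: 1-byte form → 34.
U+110D: 3-byte form → E1 84 8D.
U+0025: 1-byte form → 25.
Concatenated (18 bytes): E2 B9 B9 F0 90 8C 99 D9 AA F0 9F 96 8D 34 E1 84 8D 25.

E2 B9 B9 F0 90 8C 99 D9 AA F0 9F 96 8D 34 E1 84 8D 25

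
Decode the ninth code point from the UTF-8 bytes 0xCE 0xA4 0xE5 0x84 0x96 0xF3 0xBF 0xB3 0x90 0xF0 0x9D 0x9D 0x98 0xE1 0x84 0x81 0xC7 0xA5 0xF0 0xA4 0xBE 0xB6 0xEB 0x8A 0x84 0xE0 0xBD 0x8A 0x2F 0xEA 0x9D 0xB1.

U+0F4A

Offset 0: leading byte 0xCE = 11001110 → 2-byte char #1 = CE A4.
Offset 2: leading byte 0xE5 = 11100101 → 3-byte char #2 = E5 84 96.
Offset 5: leading byte 0xF3 = 11110011 → 4-byte char #3 = F3 BF B3 90.
Offset 9: leading byte 0xF0 = 11110000 → 4-byte char #4 = F0 9D 9D 98.
Offset 13: leading byte 0xE1 = 11100001 → 3-byte char #5 = E1 84 81.
Offset 16: leading byte 0xC7 = 11000111 → 2-byte char #6 = C7 A5.
Offset 18: leading byte 0xF0 = 11110000 → 4-byte char #7 = F0 A4 BE B6.
Offset 22: leading byte 0xEB = 11101011 → 3-byte char #8 = EB 8A 84.
Offset 25: leading byte 0xE0 = 11100000 → 3-byte char #9 = E0 BD 8A.
Leading byte 0xE0 = 11100000 matches 1110xxxx → 3-byte sequence.
Byte 1: 0xE0 = 11100000, payload 0000 (4 bits).
Byte 2: 0xBD = 10111101 (10xxxxxx ✓), payload 111101.
Byte 3: 0x8A = 10001010 (10xxxxxx ✓), payload 001010.
Concatenate: 0000111101001010 = 0xF4A (16 bits → U+0F4A).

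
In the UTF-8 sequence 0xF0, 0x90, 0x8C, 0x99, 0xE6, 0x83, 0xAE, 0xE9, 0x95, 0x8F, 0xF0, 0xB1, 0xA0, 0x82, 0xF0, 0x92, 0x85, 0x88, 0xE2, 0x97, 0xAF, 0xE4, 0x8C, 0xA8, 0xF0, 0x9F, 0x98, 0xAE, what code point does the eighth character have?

U+1F62E

Offset 0: leading byte 0xF0 = 11110000 → 4-byte char #1 = F0 90 8C 99.
Offset 4: leading byte 0xE6 = 11100110 → 3-byte char #2 = E6 83 AE.
Offset 7: leading byte 0xE9 = 11101001 → 3-byte char #3 = E9 95 8F.
Offset 10: leading byte 0xF0 = 11110000 → 4-byte char #4 = F0 B1 A0 82.
Offset 14: leading byte 0xF0 = 11110000 → 4-byte char #5 = F0 92 85 88.
Offset 18: leading byte 0xE2 = 11100010 → 3-byte char #6 = E2 97 AF.
Offset 21: leading byte 0xE4 = 11100100 → 3-byte char #7 = E4 8C A8.
Offset 24: leading byte 0xF0 = 11110000 → 4-byte char #8 = F0 9F 98 AE.
Leading byte 0xF0 = 11110000 matches 11110xxx → 4-byte sequence.
Byte 1: 0xF0 = 11110000, payload 000 (3 bits).
Byte 2: 0x9F = 10011111 (10xxxxxx ✓), payload 011111.
Byte 3: 0x98 = 10011000 (10xxxxxx ✓), payload 011000.
Byte 4: 0xAE = 10101110 (10xxxxxx ✓), payload 101110.
Concatenate: 000011111011000101110 = 0x1F62E (21 bits → U+1F62E).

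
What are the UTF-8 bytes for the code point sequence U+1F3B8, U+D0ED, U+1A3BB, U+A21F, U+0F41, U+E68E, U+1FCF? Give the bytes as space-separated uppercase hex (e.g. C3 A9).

U+1F3B8: 4-byte form → F0 9F 8E B8.
U+D0ED: 3-byte form → ED 83 AD.
U+1A3BB: 4-byte form → F0 9A 8E BB.
U+A21F: 3-byte form → EA 88 9F.
U+0F41: 3-byte form → E0 BD 81.
U+E68E: 3-byte form → EE 9A 8E.
U+1FCF: 3-byte form → E1 BF 8F.
Concatenated (23 bytes): F0 9F 8E B8 ED 83 AD F0 9A 8E BB EA 88 9F E0 BD 81 EE 9A 8E E1 BF 8F.

F0 9F 8E B8 ED 83 AD F0 9A 8E BB EA 88 9F E0 BD 81 EE 9A 8E E1 BF 8F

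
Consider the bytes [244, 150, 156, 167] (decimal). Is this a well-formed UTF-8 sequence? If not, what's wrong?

invalid (encodes a value above U+10FFFF)

Leading byte 0xF4 = 11110100 → 4-byte form.
Payload = 0x116727, which exceeds U+10FFFF, the maximum Unicode code point. (Leading bytes F5–FF, or F4 followed by ≥ 0x90, are invalid.)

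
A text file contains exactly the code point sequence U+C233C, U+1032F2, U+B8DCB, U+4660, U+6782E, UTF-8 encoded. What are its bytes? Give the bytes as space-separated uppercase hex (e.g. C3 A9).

F3 82 8C BC F4 83 8B B2 F2 B8 B7 8B E4 99 A0 F1 A7 A0 AE

U+C233C: 4-byte form → F3 82 8C BC.
U+1032F2: 4-byte form → F4 83 8B B2.
U+B8DCB: 4-byte form → F2 B8 B7 8B.
U+4660: 3-byte form → E4 99 A0.
U+6782E: 4-byte form → F1 A7 A0 AE.
Concatenated (19 bytes): F3 82 8C BC F4 83 8B B2 F2 B8 B7 8B E4 99 A0 F1 A7 A0 AE.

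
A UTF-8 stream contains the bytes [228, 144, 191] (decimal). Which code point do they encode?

Leading byte 0xE4 = 11100100 matches 1110xxxx → 3-byte sequence.
Byte 1: 0xE4 = 11100100, payload 0100 (4 bits).
Byte 2: 0x90 = 10010000 (10xxxxxx ✓), payload 010000.
Byte 3: 0xBF = 10111111 (10xxxxxx ✓), payload 111111.
Concatenate: 0100010000111111 = 0x443F (16 bits → U+443F).

U+443F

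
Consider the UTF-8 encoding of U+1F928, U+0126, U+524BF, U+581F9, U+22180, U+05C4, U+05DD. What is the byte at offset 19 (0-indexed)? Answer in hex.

U+1F928 → 4-byte form F0 9F A4 A8 at offsets 0–3.
U+0126 → 2-byte form C4 A6 at offsets 4–5.
U+524BF → 4-byte form F1 92 92 BF at offsets 6–9.
U+581F9 → 4-byte form F1 98 87 B9 at offsets 10–13.
U+22180 → 4-byte form F0 A2 86 80 at offsets 14–17.
U+05C4 → 2-byte form D7 84 at offsets 18–19.
Offset 19 falls in char 6's range; it's byte 2 of D7 84 = 0x84.

0x84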